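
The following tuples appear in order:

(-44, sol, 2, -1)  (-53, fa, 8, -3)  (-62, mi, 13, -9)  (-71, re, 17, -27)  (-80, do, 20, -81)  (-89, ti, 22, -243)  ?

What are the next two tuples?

First entry: −9 each step, so -44, -53, -62, -71, -80, -89 → -98 → -107.
Note — runs backward through the solfège scale do→ti: sol, fa, mi, re, do, ti → la → sol.
For the third entry, differences are 6, 5, 4, … (decreasing by 1 each time): 2, 8, 13, 17, 20, 22 → 23 → 23.
For the fourth entry, ×3 each step: -1, -3, -9, -27, -81, -243 → -729 → -2187.
Putting the parts together: (-98, la, 23, -729) and then (-107, sol, 23, -2187).

(-98, la, 23, -729), (-107, sol, 23, -2187)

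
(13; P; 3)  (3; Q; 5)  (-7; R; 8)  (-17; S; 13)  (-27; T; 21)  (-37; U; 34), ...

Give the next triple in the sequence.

(-47; V; 55)

First part: −10 each step, so 13, 3, -7, -17, -27, -37 → -47.
Letter goes P, Q, R, S, T, U → V (letters move forward 1 place in the alphabet).
Third part goes 3, 5, 8, 13, 21, 34 → 55 (each term is the sum of the two before it).
Combining the parts gives (-47; V; 55).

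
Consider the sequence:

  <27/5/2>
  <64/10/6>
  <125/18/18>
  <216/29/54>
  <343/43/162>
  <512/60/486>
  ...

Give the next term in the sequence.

First component: perfect cubes: 3³, 4³, 5³, …, so 27, 64, 125, 216, 343, 512 → 729.
Second component: differences are 5, 8, 11, … (increasing by 3 each time), so 5, 10, 18, 29, 43, 60 → 80.
Third component — ×3 each step: 2, 6, 18, 54, 162, 486 → 1458.
Putting it together: <729/80/1458>.

<729/80/1458>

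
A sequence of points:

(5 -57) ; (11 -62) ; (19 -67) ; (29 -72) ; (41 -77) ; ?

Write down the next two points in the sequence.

First component: 5, 11, 19, 29, 41 → 55 → 71 (differences are 6, 8, 10, … (increasing by 2 each time)).
Second component: −5 each step; -57, -62, -67, -72, -77 → -82 → -87.
Putting the parts together: (55 -82) and then (71 -87).

(55 -82), (71 -87)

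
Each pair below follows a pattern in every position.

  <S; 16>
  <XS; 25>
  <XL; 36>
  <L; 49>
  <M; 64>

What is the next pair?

Size: runs backward through clothing sizes XS→XL, so S, XS, XL, L, M → S.
Second slot: perfect squares: 4², 5², 6², …; 16, 25, 36, 49, 64 → 81.
So the next pair is <S; 81>.

<S; 81>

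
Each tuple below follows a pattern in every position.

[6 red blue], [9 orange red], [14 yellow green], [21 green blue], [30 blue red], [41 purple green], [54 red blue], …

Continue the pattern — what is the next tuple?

First part: 6, 9, 14, 21, 30, 41, 54 → 69 (differences are 3, 5, 7, … (increasing by 2 each time)).
First colour: repeats red → orange → yellow → green → blue → purple, so red, orange, yellow, green, blue, purple, red → orange.
Second colour: blue, red, green, blue, red, green, blue → red (repeats blue → red → green).
Putting it together: [69 orange red].

[69 orange red]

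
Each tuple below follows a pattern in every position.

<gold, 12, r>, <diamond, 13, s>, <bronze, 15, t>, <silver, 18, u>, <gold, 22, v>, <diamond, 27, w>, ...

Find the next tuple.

<bronze, 33, x>

Rank: repeats gold → diamond → bronze → silver, so gold, diamond, bronze, silver, gold, diamond → bronze.
Second slot: differences are 1, 2, 3, … (increasing by 1 each time), so 12, 13, 15, 18, 22, 27 → 33.
Letter: r, s, t, u, v, w → x (letters move forward 1 place in the alphabet).
Putting it together: <bronze, 33, x>.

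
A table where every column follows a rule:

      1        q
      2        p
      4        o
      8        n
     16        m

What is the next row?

For the first component, ×2 each step: 1, 2, 4, 8, 16 → 32.
Letter — letters move back 1 place in the alphabet: q, p, o, n, m → l.
Combining the parts gives 32  l.

32  l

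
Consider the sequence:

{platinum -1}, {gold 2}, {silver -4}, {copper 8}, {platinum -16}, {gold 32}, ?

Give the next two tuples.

{silver -64}, {copper 128}

Metal — repeats platinum → gold → silver → copper: platinum, gold, silver, copper, platinum, gold → silver → copper.
Second coordinate — ×(-2) each step: -1, 2, -4, 8, -16, 32 → -64 → 128.
So the next two tuples are {silver -64} and {copper 128}.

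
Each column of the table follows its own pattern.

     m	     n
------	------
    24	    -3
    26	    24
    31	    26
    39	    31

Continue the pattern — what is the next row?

Column m goes 24, 26, 31, 39 → 50 (differences are 2, 5, 8, … (increasing by 3 each time)).
Column n: always the previous value of the column m; -3, 24, 26, 31 → 39.
Combining the parts gives 50  39.

50  39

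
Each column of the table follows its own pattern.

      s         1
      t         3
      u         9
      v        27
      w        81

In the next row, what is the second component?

Second component — ×3 each step: 1, 3, 9, 27, 81 → 243.

243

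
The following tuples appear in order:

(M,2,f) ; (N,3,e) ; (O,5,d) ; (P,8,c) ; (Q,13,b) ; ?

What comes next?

(R,21,a)

First letter: letters move forward 1 place in the alphabet, so M, N, O, P, Q → R.
Second coordinate: 2, 3, 5, 8, 13 → 21 (each term is the sum of the two before it).
For the second letter, letters move back 1 place in the alphabet: f, e, d, c, b → a.
So the next tuple is (R,21,a).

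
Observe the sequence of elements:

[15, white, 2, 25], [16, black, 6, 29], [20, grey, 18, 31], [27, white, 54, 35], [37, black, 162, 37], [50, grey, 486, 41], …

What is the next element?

[66, white, 1458, 43]

First entry — differences are 1, 4, 7, … (increasing by 3 each time): 15, 16, 20, 27, 37, 50 → 66.
Shade: repeats white → black → grey, so white, black, grey, white, black, grey → white.
Third entry goes 2, 6, 18, 54, 162, 486 → 1458 (×3 each step).
Fourth entry: alternating steps +4, +2, +4, +2, …; 25, 29, 31, 35, 37, 41 → 43.
Putting it together: [66, white, 1458, 43].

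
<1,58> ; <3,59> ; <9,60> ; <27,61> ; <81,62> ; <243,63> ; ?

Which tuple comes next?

First value goes 1, 3, 9, 27, 81, 243 → 729 (×3 each step).
For the second value, +1 each step: 58, 59, 60, 61, 62, 63 → 64.
So the next tuple is <729,64>.

<729,64>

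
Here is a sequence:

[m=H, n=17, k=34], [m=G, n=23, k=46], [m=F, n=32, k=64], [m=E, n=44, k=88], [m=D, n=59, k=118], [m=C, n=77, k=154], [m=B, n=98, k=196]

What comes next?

[m=A, n=122, k=244]

M — letters move back 1 place in the alphabet: H, G, F, E, D, C, B → A.
N — differences are 6, 9, 12, … (increasing by 3 each time): 17, 23, 32, 44, 59, 77, 98 → 122.
K goes 34, 46, 64, 88, 118, 154, 196 → 244 (always 2 × the n).
Combining the parts gives [m=A, n=122, k=244].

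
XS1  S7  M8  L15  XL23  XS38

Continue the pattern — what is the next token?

S61

Size: repeats XS → S → M → L → XL, so XS, S, M, L, XL, XS → S.
Second component: each term is the sum of the two before it; 1, 7, 8, 15, 23, 38 → 61.
Putting it together: S61.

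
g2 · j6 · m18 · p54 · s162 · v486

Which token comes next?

y1458

Letter: g, j, m, p, s, v → y (letters move forward 3 places in the alphabet).
Second component: ×3 each step; 2, 6, 18, 54, 162, 486 → 1458.
So the next token is y1458.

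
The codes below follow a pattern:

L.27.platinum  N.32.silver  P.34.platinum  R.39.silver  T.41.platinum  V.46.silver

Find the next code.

X.48.platinum

Letter: letters move forward 2 places in the alphabet; L, N, P, R, T, V → X.
Second component: alternating steps +5, +2, +5, +2, …, so 27, 32, 34, 39, 41, 46 → 48.
Metal: platinum, silver, platinum, silver, platinum, silver → platinum (alternates platinum ↔ silver).
So the next code is X.48.platinum.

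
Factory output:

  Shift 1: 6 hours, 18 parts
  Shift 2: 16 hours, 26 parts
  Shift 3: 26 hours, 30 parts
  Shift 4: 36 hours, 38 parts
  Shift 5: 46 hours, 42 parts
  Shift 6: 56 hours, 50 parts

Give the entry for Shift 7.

Hours — +10 each step: 6, 16, 26, 36, 46, 56 → 66.
Parts goes 18, 26, 30, 38, 42, 50 → 54 (alternating steps +8, +4, +8, +4, …).
So the next record is 66 hours, 54 parts.

66 hours, 54 parts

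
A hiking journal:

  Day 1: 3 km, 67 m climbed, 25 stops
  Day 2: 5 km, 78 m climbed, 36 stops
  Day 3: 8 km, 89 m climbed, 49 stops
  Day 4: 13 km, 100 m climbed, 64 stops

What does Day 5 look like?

21 km, 111 m climbed, 81 stops

Km: each term is the sum of the two before it; 3, 5, 8, 13 → 21.
M climbed goes 67, 78, 89, 100 → 111 (+11 each step).
For the stops, perfect squares: 5², 6², 7², …: 25, 36, 49, 64 → 81.
Combining the parts gives 21 km, 111 m climbed, 81 stops.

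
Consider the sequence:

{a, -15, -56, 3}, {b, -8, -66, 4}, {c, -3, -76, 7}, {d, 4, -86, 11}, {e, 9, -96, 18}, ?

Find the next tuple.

{f, 16, -106, 29}

Letter: a, b, c, d, e → f (letters move forward 1 place in the alphabet).
Second slot: alternating steps +7, +5, +7, +5, …; -15, -8, -3, 4, 9 → 16.
For the third slot, −10 each step: -56, -66, -76, -86, -96 → -106.
For the fourth slot, each term is the sum of the two before it: 3, 4, 7, 11, 18 → 29.
Combining the parts gives {f, 16, -106, 29}.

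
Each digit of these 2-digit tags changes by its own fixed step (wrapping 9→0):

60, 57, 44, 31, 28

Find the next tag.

15

First digit: −1 each step, mod 10, so 6, 5, 4, 3, 2 → 1.
Second digit: 0, 7, 4, 1, 8 → 5 (−3 each step, mod 10).
Combining the parts gives 15.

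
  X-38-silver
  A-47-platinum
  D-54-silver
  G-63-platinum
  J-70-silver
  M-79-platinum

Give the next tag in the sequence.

P-86-silver

Letter: letters move forward 3 places in the alphabet, wrapping Z→A, so X, A, D, G, J, M → P.
Second component goes 38, 47, 54, 63, 70, 79 → 86 (alternating steps +9, +7, +9, +7, …).
Metal: alternates silver ↔ platinum, so silver, platinum, silver, platinum, silver, platinum → silver.
Putting it together: P-86-silver.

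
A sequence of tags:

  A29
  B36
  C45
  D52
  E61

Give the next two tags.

F68, G77

Letter — letters move forward 1 place in the alphabet: A, B, C, D, E → F → G.
Second component goes 29, 36, 45, 52, 61 → 68 → 77 (alternating steps +7, +9, +7, +9, …).
So the next two tags are F68 and G77.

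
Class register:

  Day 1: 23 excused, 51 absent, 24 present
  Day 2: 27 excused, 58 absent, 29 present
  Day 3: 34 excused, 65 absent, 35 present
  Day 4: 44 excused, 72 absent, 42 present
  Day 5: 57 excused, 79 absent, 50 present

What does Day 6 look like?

73 excused, 86 absent, 59 present

Excused: 23, 27, 34, 44, 57 → 73 (differences are 4, 7, 10, … (increasing by 3 each time)).
Absent goes 51, 58, 65, 72, 79 → 86 (+7 each step).
Present — differences are 5, 6, 7, … (increasing by 1 each time): 24, 29, 35, 42, 50 → 59.
Putting it together: 73 excused, 86 absent, 59 present.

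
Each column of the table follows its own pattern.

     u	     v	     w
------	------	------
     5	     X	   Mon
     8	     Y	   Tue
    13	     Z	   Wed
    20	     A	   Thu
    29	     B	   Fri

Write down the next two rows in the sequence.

Column u — differences are 3, 5, 7, … (increasing by 2 each time): 5, 8, 13, 20, 29 → 40 → 53.
Column v: X, Y, Z, A, B → C → D (letters move forward 1 place in the alphabet, wrapping Z→A).
Column w goes Mon, Tue, Wed, Thu, Fri → Sat → Sun (runs through the weekdays Mon→Sun).
Putting the parts together: 40  C  Sat and then 53  D  Sun.

40  C  Sat; 53  D  Sun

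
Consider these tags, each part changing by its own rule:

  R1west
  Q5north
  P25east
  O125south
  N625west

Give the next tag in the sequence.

M3125north

For the letter, letters move back 1 place in the alphabet: R, Q, P, O, N → M.
Second component goes 1, 5, 25, 125, 625 → 3125 (×5 each step).
Direction: repeats west → north → east → south, so west, north, east, south, west → north.
So the next tag is M3125north.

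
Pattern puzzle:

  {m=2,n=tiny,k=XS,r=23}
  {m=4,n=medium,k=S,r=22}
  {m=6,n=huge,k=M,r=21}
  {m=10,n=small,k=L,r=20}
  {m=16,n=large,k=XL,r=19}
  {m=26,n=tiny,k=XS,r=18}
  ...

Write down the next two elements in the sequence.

{m=42,n=medium,k=S,r=17}, {m=68,n=huge,k=M,r=16}

For the m, each term is the sum of the two before it: 2, 4, 6, 10, 16, 26 → 42 → 68.
N goes tiny, medium, huge, small, large, tiny → medium → huge (repeats tiny → medium → huge → small → large).
K goes XS, S, M, L, XL, XS → S → M (repeats XS → S → M → L → XL).
R: −1 each step, so 23, 22, 21, 20, 19, 18 → 17 → 16.
Putting the parts together: {m=42,n=medium,k=S,r=17} and then {m=68,n=huge,k=M,r=16}.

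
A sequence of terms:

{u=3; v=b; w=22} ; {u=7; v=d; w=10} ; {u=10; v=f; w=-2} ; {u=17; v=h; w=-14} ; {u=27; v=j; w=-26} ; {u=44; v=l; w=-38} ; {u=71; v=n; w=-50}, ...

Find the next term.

U goes 3, 7, 10, 17, 27, 44, 71 → 115 (each term is the sum of the two before it).
V — letters move forward 2 places in the alphabet: b, d, f, h, j, l, n → p.
For the w, −12 each step: 22, 10, -2, -14, -26, -38, -50 → -62.
Combining the parts gives {u=115; v=p; w=-62}.

{u=115; v=p; w=-62}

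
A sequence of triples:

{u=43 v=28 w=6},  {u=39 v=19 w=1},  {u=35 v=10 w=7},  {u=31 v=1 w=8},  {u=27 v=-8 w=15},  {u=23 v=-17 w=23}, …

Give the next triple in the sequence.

U: −4 each step, so 43, 39, 35, 31, 27, 23 → 19.
V goes 28, 19, 10, 1, -8, -17 → -26 (−9 each step).
W: 6, 1, 7, 8, 15, 23 → 38 (each term is the sum of the two before it).
Combining the parts gives {u=19 v=-26 w=38}.

{u=19 v=-26 w=38}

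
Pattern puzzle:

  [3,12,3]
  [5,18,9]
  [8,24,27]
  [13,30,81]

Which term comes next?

[21,36,243]

For the first coordinate, each term is the sum of the two before it: 3, 5, 8, 13 → 21.
Second coordinate goes 12, 18, 24, 30 → 36 (+6 each step).
Third coordinate: ×3 each step; 3, 9, 27, 81 → 243.
Putting it together: [21,36,243].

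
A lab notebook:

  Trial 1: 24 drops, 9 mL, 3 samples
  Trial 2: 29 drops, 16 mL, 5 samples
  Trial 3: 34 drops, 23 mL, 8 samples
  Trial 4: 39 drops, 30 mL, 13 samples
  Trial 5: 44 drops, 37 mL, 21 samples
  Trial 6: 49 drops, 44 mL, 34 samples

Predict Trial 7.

54 drops, 51 mL, 55 samples

For the drops, +5 each step: 24, 29, 34, 39, 44, 49 → 54.
For the mL, +7 each step: 9, 16, 23, 30, 37, 44 → 51.
Samples: each term is the sum of the two before it, so 3, 5, 8, 13, 21, 34 → 55.
Putting it together: 54 drops, 51 mL, 55 samples.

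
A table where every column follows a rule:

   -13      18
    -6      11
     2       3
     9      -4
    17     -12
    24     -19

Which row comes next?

First component: -13, -6, 2, 9, 17, 24 → 32 (alternating steps +7, +8, +7, +8, …).
Second component: together with the first component always sums to 5; 18, 11, 3, -4, -12, -19 → -27.
Combining the parts gives 32  -27.

32  -27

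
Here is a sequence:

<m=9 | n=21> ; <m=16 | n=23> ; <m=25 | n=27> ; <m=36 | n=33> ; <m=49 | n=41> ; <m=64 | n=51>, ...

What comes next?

<m=81 | n=63>

M — perfect squares: 3², 4², 5², …: 9, 16, 25, 36, 49, 64 → 81.
N: differences are 2, 4, 6, … (increasing by 2 each time), so 21, 23, 27, 33, 41, 51 → 63.
So the next element is <m=81 | n=63>.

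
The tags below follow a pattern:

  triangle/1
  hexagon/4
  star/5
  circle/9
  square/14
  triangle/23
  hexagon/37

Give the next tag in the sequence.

star/60

Shape: triangle, hexagon, star, circle, square, triangle, hexagon → star (repeats triangle → hexagon → star → circle → square).
Second component: each term is the sum of the two before it, so 1, 4, 5, 9, 14, 23, 37 → 60.
Combining the parts gives star/60.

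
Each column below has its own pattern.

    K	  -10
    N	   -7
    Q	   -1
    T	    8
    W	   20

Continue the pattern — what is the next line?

Letter: K, N, Q, T, W → Z (letters move forward 3 places in the alphabet).
Second component goes -10, -7, -1, 8, 20 → 35 (differences are 3, 6, 9, … (increasing by 3 each time)).
Putting it together: Z  35.

Z  35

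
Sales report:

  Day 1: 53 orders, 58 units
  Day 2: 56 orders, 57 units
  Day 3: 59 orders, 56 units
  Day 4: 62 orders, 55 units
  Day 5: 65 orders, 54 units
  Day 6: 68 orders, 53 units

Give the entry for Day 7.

Orders: +3 each step, so 53, 56, 59, 62, 65, 68 → 71.
Units goes 58, 57, 56, 55, 54, 53 → 52 (−1 each step).
Putting it together: 71 orders, 52 units.

71 orders, 52 units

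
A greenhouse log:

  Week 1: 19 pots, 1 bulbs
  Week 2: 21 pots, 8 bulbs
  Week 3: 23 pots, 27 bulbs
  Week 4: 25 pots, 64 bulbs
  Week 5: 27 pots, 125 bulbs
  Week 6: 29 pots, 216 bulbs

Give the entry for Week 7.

31 pots, 343 bulbs

Pots goes 19, 21, 23, 25, 27, 29 → 31 (+2 each step).
Bulbs: 1, 8, 27, 64, 125, 216 → 343 (perfect cubes: 1³, 2³, 3³, …).
Combining the parts gives 31 pots, 343 bulbs.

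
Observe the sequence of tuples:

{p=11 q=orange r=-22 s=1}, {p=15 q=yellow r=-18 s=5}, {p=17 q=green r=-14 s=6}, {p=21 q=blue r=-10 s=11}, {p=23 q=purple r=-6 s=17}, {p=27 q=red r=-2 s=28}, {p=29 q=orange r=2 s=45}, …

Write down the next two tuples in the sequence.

P: alternating steps +4, +2, +4, +2, …; 11, 15, 17, 21, 23, 27, 29 → 33 → 35.
For the q, repeats orange → yellow → green → blue → purple → red: orange, yellow, green, blue, purple, red, orange → yellow → green.
For the r, +4 each step: -22, -18, -14, -10, -6, -2, 2 → 6 → 10.
S: 1, 5, 6, 11, 17, 28, 45 → 73 → 118 (each term is the sum of the two before it).
So the next two tuples are {p=33 q=yellow r=6 s=73} and {p=35 q=green r=10 s=118}.

{p=33 q=yellow r=6 s=73}, {p=35 q=green r=10 s=118}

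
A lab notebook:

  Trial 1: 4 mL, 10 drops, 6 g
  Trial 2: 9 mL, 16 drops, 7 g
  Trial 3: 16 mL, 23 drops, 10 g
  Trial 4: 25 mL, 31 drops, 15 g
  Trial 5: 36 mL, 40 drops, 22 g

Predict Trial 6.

49 mL, 50 drops, 31 g

ML: perfect squares: 2², 3², 4², …, so 4, 9, 16, 25, 36 → 49.
Drops: 10, 16, 23, 31, 40 → 50 (differences are 6, 7, 8, … (increasing by 1 each time)).
G: differences are 1, 3, 5, … (increasing by 2 each time); 6, 7, 10, 15, 22 → 31.
Putting it together: 49 mL, 50 drops, 31 g.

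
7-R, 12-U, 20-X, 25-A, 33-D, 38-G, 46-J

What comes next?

First component: alternating steps +5, +8, +5, +8, …; 7, 12, 20, 25, 33, 38, 46 → 51.
For the letter, letters move forward 3 places in the alphabet, wrapping Z→A: R, U, X, A, D, G, J → M.
Combining the parts gives 51-M.

51-M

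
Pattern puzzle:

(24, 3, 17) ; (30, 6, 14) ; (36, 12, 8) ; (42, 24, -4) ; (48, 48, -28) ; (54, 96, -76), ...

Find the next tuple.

(60, 192, -172)

First value: +6 each step; 24, 30, 36, 42, 48, 54 → 60.
Second value — ×2 each step: 3, 6, 12, 24, 48, 96 → 192.
Third value goes 17, 14, 8, -4, -28, -76 → -172 (together with the second value always sums to 20).
Combining the parts gives (60, 192, -172).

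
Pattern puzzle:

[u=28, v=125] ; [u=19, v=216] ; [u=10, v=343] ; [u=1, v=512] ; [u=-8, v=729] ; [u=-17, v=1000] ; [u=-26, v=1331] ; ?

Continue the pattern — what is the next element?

[u=-35, v=1728]

U: −9 each step, so 28, 19, 10, 1, -8, -17, -26 → -35.
V goes 125, 216, 343, 512, 729, 1000, 1331 → 1728 (perfect cubes: 5³, 6³, 7³, …).
So the next element is [u=-35, v=1728].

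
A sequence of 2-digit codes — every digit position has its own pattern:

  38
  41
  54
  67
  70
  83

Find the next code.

First digit goes 3, 4, 5, 6, 7, 8 → 9 (+1 each step, mod 10).
Second digit goes 8, 1, 4, 7, 0, 3 → 6 (+3 each step, mod 10).
Putting it together: 96.

96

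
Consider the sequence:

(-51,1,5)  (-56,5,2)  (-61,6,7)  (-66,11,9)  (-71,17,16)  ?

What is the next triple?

First part: -51, -56, -61, -66, -71 → -76 (−5 each step).
Second part: 1, 5, 6, 11, 17 → 28 (each term is the sum of the two before it).
Third part: 5, 2, 7, 9, 16 → 25 (each term is the sum of the two before it).
So the next triple is (-76,28,25).

(-76,28,25)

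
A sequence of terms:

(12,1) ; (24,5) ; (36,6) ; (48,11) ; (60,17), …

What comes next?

First component: 12, 24, 36, 48, 60 → 72 (+12 each step).
Second component: 1, 5, 6, 11, 17 → 28 (each term is the sum of the two before it).
So the next term is (72,28).

(72,28)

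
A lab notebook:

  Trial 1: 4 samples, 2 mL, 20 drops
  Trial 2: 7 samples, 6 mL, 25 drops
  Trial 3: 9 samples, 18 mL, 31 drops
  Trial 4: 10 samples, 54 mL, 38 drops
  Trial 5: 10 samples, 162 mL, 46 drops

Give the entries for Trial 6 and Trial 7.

9 samples, 486 mL, 55 drops; 7 samples, 1458 mL, 65 drops

Samples: 4, 7, 9, 10, 10 → 9 → 7 (differences are 3, 2, 1, … (decreasing by 1 each time)).
ML: ×3 each step; 2, 6, 18, 54, 162 → 486 → 1458.
Drops goes 20, 25, 31, 38, 46 → 55 → 65 (differences are 5, 6, 7, … (increasing by 1 each time)).
Putting the parts together: 9 samples, 486 mL, 55 drops and then 7 samples, 1458 mL, 65 drops.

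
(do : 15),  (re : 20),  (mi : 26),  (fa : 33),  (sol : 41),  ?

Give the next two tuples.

Note: runs through the solfège scale do→ti, so do, re, mi, fa, sol → la → ti.
Second coordinate — differences are 5, 6, 7, … (increasing by 1 each time): 15, 20, 26, 33, 41 → 50 → 60.
Putting the parts together: (la : 50) and then (ti : 60).

(la : 50), (ti : 60)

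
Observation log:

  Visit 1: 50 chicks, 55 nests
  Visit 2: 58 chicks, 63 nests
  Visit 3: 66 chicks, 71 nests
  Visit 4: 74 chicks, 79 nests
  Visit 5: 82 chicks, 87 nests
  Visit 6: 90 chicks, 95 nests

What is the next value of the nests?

Chicks — +8 each step: 50, 58, 66, 74, 82, 90 → 98.
Nests: 55, 63, 71, 79, 87, 95 → 103 (always 5 more than the chicks).

103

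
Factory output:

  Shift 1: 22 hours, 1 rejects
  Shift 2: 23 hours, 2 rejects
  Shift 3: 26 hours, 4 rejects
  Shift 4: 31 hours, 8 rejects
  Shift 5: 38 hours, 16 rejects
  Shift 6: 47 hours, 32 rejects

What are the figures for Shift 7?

For the hours, differences are 1, 3, 5, … (increasing by 2 each time): 22, 23, 26, 31, 38, 47 → 58.
Rejects: 1, 2, 4, 8, 16, 32 → 64 (×2 each step).
Putting it together: 58 hours, 64 rejects.

58 hours, 64 rejects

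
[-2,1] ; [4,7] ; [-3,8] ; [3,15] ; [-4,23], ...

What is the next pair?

[2,38]

For the first entry, alternating steps +6, −7, +6, −7, …: -2, 4, -3, 3, -4 → 2.
For the second entry, each term is the sum of the two before it: 1, 7, 8, 15, 23 → 38.
So the next pair is [2,38].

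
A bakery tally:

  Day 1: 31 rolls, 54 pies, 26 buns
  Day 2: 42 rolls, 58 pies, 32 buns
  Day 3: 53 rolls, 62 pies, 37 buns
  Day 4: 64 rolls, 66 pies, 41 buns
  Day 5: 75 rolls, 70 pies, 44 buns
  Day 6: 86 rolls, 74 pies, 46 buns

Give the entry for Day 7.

Rolls: +11 each step; 31, 42, 53, 64, 75, 86 → 97.
Pies goes 54, 58, 62, 66, 70, 74 → 78 (+4 each step).
Buns: differences are 6, 5, 4, … (decreasing by 1 each time), so 26, 32, 37, 41, 44, 46 → 47.
Combining the parts gives 97 rolls, 78 pies, 47 buns.

97 rolls, 78 pies, 47 buns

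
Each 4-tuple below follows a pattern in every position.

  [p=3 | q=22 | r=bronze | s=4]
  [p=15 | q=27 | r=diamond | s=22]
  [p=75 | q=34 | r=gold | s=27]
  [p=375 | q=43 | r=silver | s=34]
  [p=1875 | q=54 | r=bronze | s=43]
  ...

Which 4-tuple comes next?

P: ×5 each step, so 3, 15, 75, 375, 1875 → 9375.
Q goes 22, 27, 34, 43, 54 → 67 (differences are 5, 7, 9, … (increasing by 2 each time)).
R goes bronze, diamond, gold, silver, bronze → diamond (repeats bronze → diamond → gold → silver).
S: always the previous value of the q, so 4, 22, 27, 34, 43 → 54.
Putting it together: [p=9375 | q=67 | r=diamond | s=54].

[p=9375 | q=67 | r=diamond | s=54]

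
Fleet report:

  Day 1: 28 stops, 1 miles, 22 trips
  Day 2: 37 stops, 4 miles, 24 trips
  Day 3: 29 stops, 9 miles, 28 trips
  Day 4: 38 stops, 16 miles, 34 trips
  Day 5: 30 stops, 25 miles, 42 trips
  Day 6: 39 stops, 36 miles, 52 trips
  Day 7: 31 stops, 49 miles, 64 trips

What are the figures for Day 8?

40 stops, 64 miles, 78 trips

Stops — alternating steps +9, −8, +9, −8, …: 28, 37, 29, 38, 30, 39, 31 → 40.
Miles: perfect squares: 1², 2², 3², …, so 1, 4, 9, 16, 25, 36, 49 → 64.
Trips — differences are 2, 4, 6, … (increasing by 2 each time): 22, 24, 28, 34, 42, 52, 64 → 78.
Putting it together: 40 stops, 64 miles, 78 trips.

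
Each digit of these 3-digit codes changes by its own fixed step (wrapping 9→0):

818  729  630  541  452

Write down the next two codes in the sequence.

First digit: 8, 7, 6, 5, 4 → 3 → 2 (−1 each step, mod 10).
Second digit: +1 each step, mod 10, so 1, 2, 3, 4, 5 → 6 → 7.
Third digit — +1 each step, mod 10: 8, 9, 0, 1, 2 → 3 → 4.
So the next two codes are 363 and 274.

363, 274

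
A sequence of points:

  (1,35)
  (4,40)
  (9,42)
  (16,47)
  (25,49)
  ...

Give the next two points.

(36,54), (49,56)

First component goes 1, 4, 9, 16, 25 → 36 → 49 (perfect squares: 1², 2², 3², …).
Second component: alternating steps +5, +2, +5, +2, …; 35, 40, 42, 47, 49 → 54 → 56.
Putting the parts together: (36,54) and then (49,56).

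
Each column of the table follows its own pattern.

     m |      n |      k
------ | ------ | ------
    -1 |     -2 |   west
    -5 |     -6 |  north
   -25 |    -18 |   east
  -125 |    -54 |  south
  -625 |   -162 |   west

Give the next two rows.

Column m goes -1, -5, -25, -125, -625 → -3125 → -15625 (×5 each step).
Column n — ×3 each step: -2, -6, -18, -54, -162 → -486 → -1458.
Column k: repeats west → north → east → south, so west, north, east, south, west → north → east.
So the next two rows are -3125  -486  north and -15625  -1458  east.

-3125  -486  north; -15625  -1458  east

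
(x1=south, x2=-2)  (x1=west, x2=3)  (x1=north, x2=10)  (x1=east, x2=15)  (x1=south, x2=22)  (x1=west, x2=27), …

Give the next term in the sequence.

X1: repeats south → west → north → east, so south, west, north, east, south, west → north.
X2 goes -2, 3, 10, 15, 22, 27 → 34 (alternating steps +5, +7, +5, +7, …).
So the next term is (x1=north, x2=34).

(x1=north, x2=34)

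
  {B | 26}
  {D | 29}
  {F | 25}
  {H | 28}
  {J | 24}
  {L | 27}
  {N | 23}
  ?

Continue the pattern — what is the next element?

For the letter, letters move forward 2 places in the alphabet: B, D, F, H, J, L, N → P.
Second slot goes 26, 29, 25, 28, 24, 27, 23 → 26 (alternating steps +3, −4, +3, −4, …).
So the next element is {P | 26}.

{P | 26}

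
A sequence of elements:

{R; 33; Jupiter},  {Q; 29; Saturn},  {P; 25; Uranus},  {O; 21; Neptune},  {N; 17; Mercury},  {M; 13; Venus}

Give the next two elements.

Letter: letters move back 1 place in the alphabet; R, Q, P, O, N, M → L → K.
Second value — −4 each step: 33, 29, 25, 21, 17, 13 → 9 → 5.
Planet: Jupiter, Saturn, Uranus, Neptune, Mercury, Venus → Earth → Mars (runs through the planets Mercury→Neptune).
So the next two elements are {L; 9; Earth} and {K; 5; Mars}.

{L; 9; Earth}, {K; 5; Mars}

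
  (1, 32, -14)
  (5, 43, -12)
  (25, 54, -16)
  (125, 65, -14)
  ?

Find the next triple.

(625, 76, -18)

First value: ×5 each step, so 1, 5, 25, 125 → 625.
Second value: +11 each step; 32, 43, 54, 65 → 76.
Third value — alternating steps +2, −4, +2, −4, …: -14, -12, -16, -14 → -18.
So the next triple is (625, 76, -18).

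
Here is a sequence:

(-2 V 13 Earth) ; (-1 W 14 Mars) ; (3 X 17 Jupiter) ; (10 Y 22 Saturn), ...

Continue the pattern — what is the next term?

(20 Z 29 Uranus)

First part: -2, -1, 3, 10 → 20 (differences are 1, 4, 7, … (increasing by 3 each time)).
For the letter, letters move forward 1 place in the alphabet: V, W, X, Y → Z.
Third part: differences are 1, 3, 5, … (increasing by 2 each time); 13, 14, 17, 22 → 29.
Planet: runs through the planets Mercury→Neptune, so Earth, Mars, Jupiter, Saturn → Uranus.
Combining the parts gives (20 Z 29 Uranus).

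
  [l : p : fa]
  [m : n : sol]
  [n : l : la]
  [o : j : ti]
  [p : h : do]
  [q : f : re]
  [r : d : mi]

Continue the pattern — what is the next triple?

[s : b : fa]

First letter: letters move forward 1 place in the alphabet; l, m, n, o, p, q, r → s.
Second letter: p, n, l, j, h, f, d → b (letters move back 2 places in the alphabet).
Note goes fa, sol, la, ti, do, re, mi → fa (runs through the solfège scale do→ti).
Putting it together: [s : b : fa].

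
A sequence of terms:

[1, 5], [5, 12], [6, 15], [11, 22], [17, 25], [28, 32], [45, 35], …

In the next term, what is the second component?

42

First component: each term is the sum of the two before it, so 1, 5, 6, 11, 17, 28, 45 → 73.
For the second component, alternating steps +7, +3, +7, +3, …: 5, 12, 15, 22, 25, 32, 35 → 42.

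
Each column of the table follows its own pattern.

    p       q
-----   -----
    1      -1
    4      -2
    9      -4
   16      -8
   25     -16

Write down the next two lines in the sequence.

For the column p, perfect squares: 1², 2², 3², …: 1, 4, 9, 16, 25 → 36 → 49.
Column q — ×2 each step: -1, -2, -4, -8, -16 → -32 → -64.
Putting the parts together: 36  -32 and then 49  -64.

36  -32; 49  -64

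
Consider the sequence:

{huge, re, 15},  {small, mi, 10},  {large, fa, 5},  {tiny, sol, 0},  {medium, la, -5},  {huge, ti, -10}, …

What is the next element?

{small, do, -15}

Size: repeats huge → small → large → tiny → medium; huge, small, large, tiny, medium, huge → small.
Note: re, mi, fa, sol, la, ti → do (runs through the solfège scale do→ti).
Third entry: −5 each step; 15, 10, 5, 0, -5, -10 → -15.
Combining the parts gives {small, do, -15}.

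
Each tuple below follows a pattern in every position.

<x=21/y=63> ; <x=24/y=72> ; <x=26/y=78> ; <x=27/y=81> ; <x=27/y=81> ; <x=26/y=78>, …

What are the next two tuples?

<x=24/y=72>, <x=21/y=63>

For the x, differences are 3, 2, 1, … (decreasing by 1 each time): 21, 24, 26, 27, 27, 26 → 24 → 21.
Y: always 3 × the x; 63, 72, 78, 81, 81, 78 → 72 → 63.
Putting the parts together: <x=24/y=72> and then <x=21/y=63>.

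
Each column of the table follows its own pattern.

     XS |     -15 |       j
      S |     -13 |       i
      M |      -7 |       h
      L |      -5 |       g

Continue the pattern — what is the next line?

XL  1  f

Size goes XS, S, M, L → XL (runs through clothing sizes XS→XL).
Second component: alternating steps +2, +6, +2, +6, …; -15, -13, -7, -5 → 1.
Letter goes j, i, h, g → f (letters move back 1 place in the alphabet).
So the next line is XL  1  f.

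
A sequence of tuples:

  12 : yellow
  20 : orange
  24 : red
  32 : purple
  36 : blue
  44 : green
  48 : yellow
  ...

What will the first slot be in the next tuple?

56

For the first slot, alternating steps +8, +4, +8, +4, …: 12, 20, 24, 32, 36, 44, 48 → 56.
Colour: yellow, orange, red, purple, blue, green, yellow → orange (repeats yellow → orange → red → purple → blue → green).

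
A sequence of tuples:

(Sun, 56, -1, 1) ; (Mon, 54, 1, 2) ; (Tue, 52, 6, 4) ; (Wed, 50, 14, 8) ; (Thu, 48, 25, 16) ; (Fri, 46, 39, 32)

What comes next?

(Sat, 44, 56, 64)

Day: runs through the weekdays Mon→Sun, so Sun, Mon, Tue, Wed, Thu, Fri → Sat.
For the second value, −2 each step: 56, 54, 52, 50, 48, 46 → 44.
Third value — differences are 2, 5, 8, … (increasing by 3 each time): -1, 1, 6, 14, 25, 39 → 56.
Fourth value: ×2 each step, so 1, 2, 4, 8, 16, 32 → 64.
Putting it together: (Sat, 44, 56, 64).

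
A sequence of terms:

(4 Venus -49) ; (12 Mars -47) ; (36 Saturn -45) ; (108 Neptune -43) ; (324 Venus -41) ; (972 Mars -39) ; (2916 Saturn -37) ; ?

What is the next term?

First component: ×3 each step; 4, 12, 36, 108, 324, 972, 2916 → 8748.
Planet — repeats Venus → Mars → Saturn → Neptune: Venus, Mars, Saturn, Neptune, Venus, Mars, Saturn → Neptune.
Third component: +2 each step, so -49, -47, -45, -43, -41, -39, -37 → -35.
Putting it together: (8748 Neptune -35).

(8748 Neptune -35)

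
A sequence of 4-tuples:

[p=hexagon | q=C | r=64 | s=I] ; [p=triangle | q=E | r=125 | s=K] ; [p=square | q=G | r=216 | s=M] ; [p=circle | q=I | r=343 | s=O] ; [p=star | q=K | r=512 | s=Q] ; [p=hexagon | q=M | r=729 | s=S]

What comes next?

[p=triangle | q=O | r=1000 | s=U]

P: repeats hexagon → triangle → square → circle → star; hexagon, triangle, square, circle, star, hexagon → triangle.
Q goes C, E, G, I, K, M → O (letters move forward 2 places in the alphabet).
R: perfect cubes: 4³, 5³, 6³, …; 64, 125, 216, 343, 512, 729 → 1000.
S: letters move forward 2 places in the alphabet; I, K, M, O, Q, S → U.
So the next 4-tuple is [p=triangle | q=O | r=1000 | s=U].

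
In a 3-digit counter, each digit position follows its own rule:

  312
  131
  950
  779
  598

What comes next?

First digit: −2 each step, mod 10, so 3, 1, 9, 7, 5 → 3.
Second digit: +2 each step, mod 10, so 1, 3, 5, 7, 9 → 1.
Third digit — −1 each step, mod 10: 2, 1, 0, 9, 8 → 7.
So the next token is 317.

317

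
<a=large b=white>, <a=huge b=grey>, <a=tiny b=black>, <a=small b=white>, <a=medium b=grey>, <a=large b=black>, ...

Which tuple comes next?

For the a, repeats large → huge → tiny → small → medium: large, huge, tiny, small, medium, large → huge.
B: repeats white → grey → black, so white, grey, black, white, grey, black → white.
Putting it together: <a=huge b=white>.

<a=huge b=white>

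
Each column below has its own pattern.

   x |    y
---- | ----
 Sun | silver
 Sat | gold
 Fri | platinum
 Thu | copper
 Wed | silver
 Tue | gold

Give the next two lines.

Column x goes Sun, Sat, Fri, Thu, Wed, Tue → Mon → Sun (runs backward through the weekdays Mon→Sun).
Column y goes silver, gold, platinum, copper, silver, gold → platinum → copper (repeats silver → gold → platinum → copper).
Putting the parts together: Mon  platinum and then Sun  copper.

Mon  platinum; Sun  copper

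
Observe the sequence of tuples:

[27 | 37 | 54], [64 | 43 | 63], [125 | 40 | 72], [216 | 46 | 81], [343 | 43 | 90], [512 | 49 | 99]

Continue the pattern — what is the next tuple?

First coordinate: perfect cubes: 3³, 4³, 5³, …, so 27, 64, 125, 216, 343, 512 → 729.
Second coordinate goes 37, 43, 40, 46, 43, 49 → 46 (alternating steps +6, −3, +6, −3, …).
Third coordinate — +9 each step: 54, 63, 72, 81, 90, 99 → 108.
So the next tuple is [729 | 46 | 108].

[729 | 46 | 108]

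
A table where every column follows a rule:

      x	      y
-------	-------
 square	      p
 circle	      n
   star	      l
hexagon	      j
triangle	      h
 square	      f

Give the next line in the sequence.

circle  d

Column x: repeats square → circle → star → hexagon → triangle, so square, circle, star, hexagon, triangle, square → circle.
Column y: p, n, l, j, h, f → d (letters move back 2 places in the alphabet).
So the next line is circle  d.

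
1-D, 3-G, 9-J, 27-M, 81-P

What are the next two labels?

243-S then 729-V

First component: 1, 3, 9, 27, 81 → 243 → 729 (×3 each step).
Letter goes D, G, J, M, P → S → V (letters move forward 3 places in the alphabet).
So the next two labels are 243-S and 729-V.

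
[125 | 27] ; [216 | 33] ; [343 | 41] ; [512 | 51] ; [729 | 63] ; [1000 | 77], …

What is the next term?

[1331 | 93]

First value: perfect cubes: 5³, 6³, 7³, …, so 125, 216, 343, 512, 729, 1000 → 1331.
Second value: differences are 6, 8, 10, … (increasing by 2 each time); 27, 33, 41, 51, 63, 77 → 93.
So the next term is [1331 | 93].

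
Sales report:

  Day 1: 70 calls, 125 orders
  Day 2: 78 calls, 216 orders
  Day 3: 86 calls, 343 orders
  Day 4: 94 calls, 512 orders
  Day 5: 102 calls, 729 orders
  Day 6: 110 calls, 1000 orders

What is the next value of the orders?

1331

For the calls, +8 each step: 70, 78, 86, 94, 102, 110 → 118.
Orders: perfect cubes: 5³, 6³, 7³, …; 125, 216, 343, 512, 729, 1000 → 1331.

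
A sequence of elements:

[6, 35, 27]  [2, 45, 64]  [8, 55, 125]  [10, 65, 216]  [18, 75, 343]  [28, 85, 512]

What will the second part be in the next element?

Second part: 35, 45, 55, 65, 75, 85 → 95 (+10 each step).

95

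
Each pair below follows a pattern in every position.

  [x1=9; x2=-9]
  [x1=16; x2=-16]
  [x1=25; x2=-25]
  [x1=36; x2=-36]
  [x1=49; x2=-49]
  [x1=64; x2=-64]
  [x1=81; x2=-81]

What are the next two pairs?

[x1=100; x2=-100], [x1=121; x2=-121]

For the x1, perfect squares: 3², 4², 5², …: 9, 16, 25, 36, 49, 64, 81 → 100 → 121.
For the x2, always the negative of the x1: -9, -16, -25, -36, -49, -64, -81 → -100 → -121.
So the next two pairs are [x1=100; x2=-100] and [x1=121; x2=-121].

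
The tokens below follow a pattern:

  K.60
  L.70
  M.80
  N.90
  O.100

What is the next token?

Letter: letters move forward 1 place in the alphabet; K, L, M, N, O → P.
Second component goes 60, 70, 80, 90, 100 → 110 (+10 each step).
Combining the parts gives P.110.

P.110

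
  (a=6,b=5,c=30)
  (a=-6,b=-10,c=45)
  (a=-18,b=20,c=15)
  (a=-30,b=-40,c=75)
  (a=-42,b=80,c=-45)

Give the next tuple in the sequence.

(a=-54,b=-160,c=195)

For the a, −12 each step: 6, -6, -18, -30, -42 → -54.
For the b, ×(-2) each step: 5, -10, 20, -40, 80 → -160.
C goes 30, 45, 15, 75, -45 → 195 (together with the b always sums to 35).
So the next tuple is (a=-54,b=-160,c=195).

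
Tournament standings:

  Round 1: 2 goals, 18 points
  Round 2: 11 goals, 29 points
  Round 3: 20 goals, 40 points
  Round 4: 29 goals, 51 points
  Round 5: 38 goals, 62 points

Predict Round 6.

47 goals, 73 points

Goals — +9 each step: 2, 11, 20, 29, 38 → 47.
For the points, +11 each step: 18, 29, 40, 51, 62 → 73.
So the next record is 47 goals, 73 points.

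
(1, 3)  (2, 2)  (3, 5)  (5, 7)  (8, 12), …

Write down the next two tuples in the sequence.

For the first slot, each term is the sum of the two before it: 1, 2, 3, 5, 8 → 13 → 21.
Second slot: each term is the sum of the two before it, so 3, 2, 5, 7, 12 → 19 → 31.
Putting the parts together: (13, 19) and then (21, 31).

(13, 19), (21, 31)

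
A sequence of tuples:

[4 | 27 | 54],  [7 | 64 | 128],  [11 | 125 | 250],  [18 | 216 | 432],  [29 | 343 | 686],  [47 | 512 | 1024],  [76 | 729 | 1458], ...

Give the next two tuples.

First coordinate: each term is the sum of the two before it, so 4, 7, 11, 18, 29, 47, 76 → 123 → 199.
Second coordinate — perfect cubes: 3³, 4³, 5³, …: 27, 64, 125, 216, 343, 512, 729 → 1000 → 1331.
Third coordinate goes 54, 128, 250, 432, 686, 1024, 1458 → 2000 → 2662 (always 2 × the second coordinate).
Putting the parts together: [123 | 1000 | 2000] and then [199 | 1331 | 2662].

[123 | 1000 | 2000], [199 | 1331 | 2662]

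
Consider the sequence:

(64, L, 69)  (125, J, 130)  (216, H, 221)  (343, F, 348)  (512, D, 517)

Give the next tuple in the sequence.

For the first coordinate, perfect cubes: 4³, 5³, 6³, …: 64, 125, 216, 343, 512 → 729.
For the letter, letters move back 2 places in the alphabet: L, J, H, F, D → B.
Third coordinate: always 5 more than the first coordinate; 69, 130, 221, 348, 517 → 734.
So the next tuple is (729, B, 734).

(729, B, 734)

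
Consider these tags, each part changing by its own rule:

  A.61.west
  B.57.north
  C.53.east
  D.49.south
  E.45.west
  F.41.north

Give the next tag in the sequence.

Letter — letters move forward 1 place in the alphabet: A, B, C, D, E, F → G.
Second component goes 61, 57, 53, 49, 45, 41 → 37 (−4 each step).
Direction: west, north, east, south, west, north → east (repeats west → north → east → south).
So the next tag is G.37.east.

G.37.east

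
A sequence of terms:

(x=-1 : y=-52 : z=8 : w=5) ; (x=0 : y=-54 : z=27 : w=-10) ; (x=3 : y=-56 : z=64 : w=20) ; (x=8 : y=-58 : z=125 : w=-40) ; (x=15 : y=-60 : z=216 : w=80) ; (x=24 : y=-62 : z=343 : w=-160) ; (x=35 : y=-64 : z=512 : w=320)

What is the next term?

(x=48 : y=-66 : z=729 : w=-640)

X goes -1, 0, 3, 8, 15, 24, 35 → 48 (differences are 1, 3, 5, … (increasing by 2 each time)).
Y — −2 each step: -52, -54, -56, -58, -60, -62, -64 → -66.
Z: perfect cubes: 2³, 3³, 4³, …; 8, 27, 64, 125, 216, 343, 512 → 729.
W: ×(-2) each step, so 5, -10, 20, -40, 80, -160, 320 → -640.
So the next term is (x=48 : y=-66 : z=729 : w=-640).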